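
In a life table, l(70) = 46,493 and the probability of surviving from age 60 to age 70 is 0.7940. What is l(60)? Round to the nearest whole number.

l(60) = l(70) / p = 46,493 / 0.7940 = 58555.

58555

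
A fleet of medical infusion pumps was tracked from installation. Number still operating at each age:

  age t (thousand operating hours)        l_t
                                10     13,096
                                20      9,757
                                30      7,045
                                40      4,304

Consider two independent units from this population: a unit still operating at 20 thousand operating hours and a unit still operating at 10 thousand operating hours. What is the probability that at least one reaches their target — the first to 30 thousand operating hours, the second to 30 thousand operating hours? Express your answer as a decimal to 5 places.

0.87157

p₁ = l_30/l_20 = 7,045/9,757 = 0.722046; p₂ = l_30/l_10 = 7,045/13,096 = 0.537951.
P(at least one) = 1 − (1−p₁)(1−p₂) = 1 − 0.277954 × 0.462049 = 0.871572.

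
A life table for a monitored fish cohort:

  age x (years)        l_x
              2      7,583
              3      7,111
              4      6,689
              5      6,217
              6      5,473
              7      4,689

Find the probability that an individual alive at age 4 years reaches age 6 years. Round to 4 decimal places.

0.8182

The conditional survival probability is l_6/l_4 = 5,473/6,689 = 0.818209.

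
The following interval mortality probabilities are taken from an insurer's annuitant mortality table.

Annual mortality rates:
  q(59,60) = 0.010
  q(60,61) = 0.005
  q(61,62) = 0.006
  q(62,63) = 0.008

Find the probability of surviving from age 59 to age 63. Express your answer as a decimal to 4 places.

Chaining the interval survival probabilities: (1 − 0.010) × (1 − 0.005) × (1 − 0.006) × (1 − 0.008).
= 0.990 × 0.995 × 0.994 × 0.992 = 0.971307.

0.9713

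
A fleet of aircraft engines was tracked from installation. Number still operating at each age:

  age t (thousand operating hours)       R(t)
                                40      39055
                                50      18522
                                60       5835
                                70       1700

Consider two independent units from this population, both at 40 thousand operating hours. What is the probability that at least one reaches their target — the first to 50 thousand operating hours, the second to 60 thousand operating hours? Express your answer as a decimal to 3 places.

p₁ = R(50)/R(40) = 18522/39055 = 0.474254; p₂ = R(60)/R(40) = 5835/39055 = 0.149405.
P(at least one) = 1 − (1−p₁)(1−p₂) = 1 − 0.525746 × 0.850595 = 0.552803.

0.553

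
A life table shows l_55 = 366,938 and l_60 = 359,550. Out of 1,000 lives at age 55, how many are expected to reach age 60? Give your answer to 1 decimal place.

The relevant probability is 359,550/366,938 = 0.979866.
Expected number = 1,000 × 0.979866 = 979.9.

979.9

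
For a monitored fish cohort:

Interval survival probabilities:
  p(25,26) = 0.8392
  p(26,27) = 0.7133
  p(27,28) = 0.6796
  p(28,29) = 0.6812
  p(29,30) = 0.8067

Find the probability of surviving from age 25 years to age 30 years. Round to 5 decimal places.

P(survive 25→30) = 0.8392 × 0.7133 × 0.6796 × 0.6812 × 0.8067.
= 0.223552.

0.22355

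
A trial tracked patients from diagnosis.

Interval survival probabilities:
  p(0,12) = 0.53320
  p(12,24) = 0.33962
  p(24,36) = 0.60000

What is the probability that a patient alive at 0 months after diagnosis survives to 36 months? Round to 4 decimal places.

0.1087

The overall survival probability is 0.53320 × 0.33962 × 0.60000.
= 0.108651.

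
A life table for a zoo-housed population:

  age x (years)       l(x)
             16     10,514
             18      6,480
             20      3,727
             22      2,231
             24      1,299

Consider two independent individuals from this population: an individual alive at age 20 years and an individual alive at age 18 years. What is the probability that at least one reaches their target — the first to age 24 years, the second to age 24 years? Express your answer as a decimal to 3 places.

0.479

p₁ = l(24)/l(20) = 1,299/3,727 = 0.348538; p₂ = l(24)/l(18) = 1,299/6,480 = 0.200463.
P(at least one) = 1 − (1−p₁)(1−p₂) = 1 − 0.651462 × 0.799537 = 0.479132.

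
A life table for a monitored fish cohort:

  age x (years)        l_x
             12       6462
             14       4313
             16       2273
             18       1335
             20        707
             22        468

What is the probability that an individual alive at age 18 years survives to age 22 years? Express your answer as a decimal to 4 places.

0.3506

The conditional survival probability is l_22/l_18 = 468/1335 = 0.350562.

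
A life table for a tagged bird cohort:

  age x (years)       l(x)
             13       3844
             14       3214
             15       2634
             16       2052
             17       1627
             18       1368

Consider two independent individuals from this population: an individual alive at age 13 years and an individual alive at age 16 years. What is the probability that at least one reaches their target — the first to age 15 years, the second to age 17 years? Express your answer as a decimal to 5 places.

0.93481

p₁ = l(15)/l(13) = 2634/3844 = 0.685224; p₂ = l(17)/l(16) = 1627/2052 = 0.792885.
P(at least one) = 1 − (1−p₁)(1−p₂) = 1 − 0.314776 × 0.207115 = 0.934805.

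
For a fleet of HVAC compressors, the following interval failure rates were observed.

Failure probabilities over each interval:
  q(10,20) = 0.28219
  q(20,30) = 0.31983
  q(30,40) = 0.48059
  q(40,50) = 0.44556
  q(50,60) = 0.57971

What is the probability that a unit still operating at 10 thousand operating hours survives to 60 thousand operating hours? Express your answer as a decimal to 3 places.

0.059

The overall survival probability is (1 − 0.28219) × (1 − 0.31983) × (1 − 0.48059) × (1 − 0.44556) × (1 − 0.57971).
= 0.71781 × 0.68017 × 0.51941 × 0.55444 × 0.42029 = 0.059094.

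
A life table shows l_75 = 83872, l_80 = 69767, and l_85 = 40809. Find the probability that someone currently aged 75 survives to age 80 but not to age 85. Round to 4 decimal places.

0.3453

This is the probability of reaching 80 but not 85, conditional on being alive at 75: (l_80 − l_85) / l_75.
= (69767 − 40809) / 83872 = 28958 / 83872 = 0.345264.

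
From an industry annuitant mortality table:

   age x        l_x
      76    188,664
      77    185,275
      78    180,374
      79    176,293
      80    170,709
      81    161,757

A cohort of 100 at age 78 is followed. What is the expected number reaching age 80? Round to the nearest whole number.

The relevant probability is 170,709/180,374 = 0.946417.
Expected number = 100 × 0.946417 = 95.

95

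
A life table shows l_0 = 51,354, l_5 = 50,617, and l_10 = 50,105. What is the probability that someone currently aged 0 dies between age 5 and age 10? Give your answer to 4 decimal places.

0.0100

This is the probability of reaching 5 but not 10, conditional on being alive at 0: (l_5 − l_10) / l_0.
= (50,617 − 50,105) / 51,354 = 512 / 51,354 = 0.009970.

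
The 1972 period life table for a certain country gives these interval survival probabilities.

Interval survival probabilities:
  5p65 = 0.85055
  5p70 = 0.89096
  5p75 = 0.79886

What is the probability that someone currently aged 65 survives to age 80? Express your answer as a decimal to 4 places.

0.6054

Survival from 65 to 80 is the product of surviving each interval: 0.85055 × 0.89096 × 0.79886.
= 0.605381.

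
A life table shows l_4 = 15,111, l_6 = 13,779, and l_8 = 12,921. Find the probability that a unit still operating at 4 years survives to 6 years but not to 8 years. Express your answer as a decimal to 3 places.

This is the probability of reaching 6 but not 8, conditional on being operational at 4: (l_6 − l_8) / l_4.
= (13,779 − 12,921) / 15,111 = 858 / 15,111 = 0.056780.

0.057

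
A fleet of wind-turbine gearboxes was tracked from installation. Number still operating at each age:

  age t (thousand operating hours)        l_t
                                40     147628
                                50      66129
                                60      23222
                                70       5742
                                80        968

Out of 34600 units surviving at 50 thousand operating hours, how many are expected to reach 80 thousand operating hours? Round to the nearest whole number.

506

The relevant probability is 968/66129 = 0.014638.
Expected number = 34600 × 0.014638 = 506.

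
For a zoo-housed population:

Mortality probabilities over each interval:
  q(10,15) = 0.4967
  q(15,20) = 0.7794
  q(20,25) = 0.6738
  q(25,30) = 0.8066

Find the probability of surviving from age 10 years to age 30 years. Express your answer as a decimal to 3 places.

Survival from 10 to 30 is the product of surviving each interval: (1 − 0.4967) × (1 − 0.7794) × (1 − 0.6738) × (1 − 0.8066).
= 0.5033 × 0.2206 × 0.3262 × 0.1934 = 0.007004.

0.007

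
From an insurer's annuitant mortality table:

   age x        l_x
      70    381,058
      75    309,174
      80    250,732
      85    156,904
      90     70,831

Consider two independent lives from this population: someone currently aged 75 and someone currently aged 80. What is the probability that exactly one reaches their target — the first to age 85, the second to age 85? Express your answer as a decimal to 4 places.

0.4981

p₁ = l_85/l_75 = 156,904/309,174 = 0.507494; p₂ = l_85/l_80 = 156,904/250,732 = 0.625784.
P(exactly one) = p₁(1−p₂) + (1−p₁)p₂ = 0.189912 + 0.308202 = 0.498115.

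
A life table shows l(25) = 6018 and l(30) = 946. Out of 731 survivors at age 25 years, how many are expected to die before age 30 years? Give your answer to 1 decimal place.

616.1

The relevant probability is 1 − 946/6018 = 0.842805.
Expected number = 731 × 0.842805 = 616.1.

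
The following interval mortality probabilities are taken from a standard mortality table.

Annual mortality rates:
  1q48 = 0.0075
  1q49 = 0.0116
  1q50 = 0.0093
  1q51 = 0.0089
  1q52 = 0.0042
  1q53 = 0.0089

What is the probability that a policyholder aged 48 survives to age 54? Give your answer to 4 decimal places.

0.9506

Survival from 48 to 54 is the product of surviving each interval: (1 − 0.0075) × (1 − 0.0116) × (1 − 0.0093) × (1 − 0.0089) × (1 − 0.0042) × (1 − 0.0089).
= 0.9925 × 0.9884 × 0.9907 × 0.9911 × 0.9958 × 0.9911 = 0.950632.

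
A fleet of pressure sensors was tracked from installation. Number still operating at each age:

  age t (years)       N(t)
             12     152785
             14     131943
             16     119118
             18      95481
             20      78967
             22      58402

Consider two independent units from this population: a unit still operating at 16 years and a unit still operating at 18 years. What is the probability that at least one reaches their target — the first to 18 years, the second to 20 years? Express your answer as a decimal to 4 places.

p₁ = N(18)/N(16) = 95481/119118 = 0.801567; p₂ = N(20)/N(18) = 78967/95481 = 0.827044.
P(at least one) = 1 − (1−p₁)(1−p₂) = 1 − 0.198433 × 0.172956 = 0.965680.

0.9657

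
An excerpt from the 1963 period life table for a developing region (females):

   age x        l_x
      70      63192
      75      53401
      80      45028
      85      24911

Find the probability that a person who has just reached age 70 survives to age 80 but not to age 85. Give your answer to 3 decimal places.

0.318

This is the probability of reaching 80 but not 85, conditional on being alive at 70: (l_80 − l_85) / l_70.
= (45028 − 24911) / 63192 = 20117 / 63192 = 0.318347.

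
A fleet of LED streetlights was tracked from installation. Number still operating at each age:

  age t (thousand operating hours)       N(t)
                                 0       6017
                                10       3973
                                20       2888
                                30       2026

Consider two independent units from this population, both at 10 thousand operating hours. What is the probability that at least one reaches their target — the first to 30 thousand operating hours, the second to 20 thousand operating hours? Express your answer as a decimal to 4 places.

p₁ = N(30)/N(10) = 2026/3973 = 0.509942; p₂ = N(20)/N(10) = 2888/3973 = 0.726907.
P(at least one) = 1 − (1−p₁)(1−p₂) = 1 − 0.490058 × 0.273093 = 0.866169.

0.8662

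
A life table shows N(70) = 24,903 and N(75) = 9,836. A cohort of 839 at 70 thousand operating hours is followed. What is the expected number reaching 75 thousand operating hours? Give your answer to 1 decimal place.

331.4

The relevant probability is 9,836/24,903 = 0.394972.
Expected number = 839 × 0.394972 = 331.4.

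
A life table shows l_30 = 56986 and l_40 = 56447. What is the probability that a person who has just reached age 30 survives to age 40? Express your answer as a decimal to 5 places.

0.99054

We want 10p30 = l_40/l_30.
The conditional survival probability is l_40/l_30 = 56447/56986 = 0.990542.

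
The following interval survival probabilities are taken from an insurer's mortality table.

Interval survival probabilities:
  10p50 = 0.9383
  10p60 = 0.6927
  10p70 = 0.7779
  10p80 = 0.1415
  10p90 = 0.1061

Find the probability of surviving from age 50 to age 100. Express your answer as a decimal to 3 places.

50p50 = 0.9383 × 0.6927 × 0.7779 × 0.1415 × 0.1061.
= 0.007591.

0.008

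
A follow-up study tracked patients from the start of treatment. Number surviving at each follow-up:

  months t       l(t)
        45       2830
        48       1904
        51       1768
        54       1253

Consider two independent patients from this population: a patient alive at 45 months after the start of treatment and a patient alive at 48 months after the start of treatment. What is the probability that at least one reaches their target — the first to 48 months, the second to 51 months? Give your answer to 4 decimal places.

p₁ = l(48)/l(45) = 1904/2830 = 0.672792; p₂ = l(51)/l(48) = 1768/1904 = 0.928571.
P(at least one) = 1 − (1−p₁)(1−p₂) = 1 − 0.327208 × 0.071429 = 0.976628.

0.9766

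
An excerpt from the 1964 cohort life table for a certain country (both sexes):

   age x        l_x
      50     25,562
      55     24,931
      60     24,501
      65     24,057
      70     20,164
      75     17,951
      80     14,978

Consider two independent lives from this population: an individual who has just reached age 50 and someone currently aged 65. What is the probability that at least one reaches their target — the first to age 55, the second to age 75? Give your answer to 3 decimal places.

0.994

p₁ = l_55/l_50 = 24,931/25,562 = 0.975315; p₂ = l_75/l_65 = 17,951/24,057 = 0.746186.
P(at least one) = 1 − (1−p₁)(1−p₂) = 1 − 0.024685 × 0.253814 = 0.993735.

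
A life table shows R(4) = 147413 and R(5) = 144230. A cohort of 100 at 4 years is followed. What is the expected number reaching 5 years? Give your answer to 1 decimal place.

The relevant probability is 144230/147413 = 0.978408.
Expected number = 100 × 0.978408 = 97.8.

97.8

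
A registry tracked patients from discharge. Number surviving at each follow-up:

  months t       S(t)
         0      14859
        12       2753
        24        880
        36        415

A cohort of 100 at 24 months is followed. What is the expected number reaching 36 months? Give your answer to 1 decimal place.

47.2

The relevant probability is 415/880 = 0.471591.
Expected number = 100 × 0.471591 = 47.2.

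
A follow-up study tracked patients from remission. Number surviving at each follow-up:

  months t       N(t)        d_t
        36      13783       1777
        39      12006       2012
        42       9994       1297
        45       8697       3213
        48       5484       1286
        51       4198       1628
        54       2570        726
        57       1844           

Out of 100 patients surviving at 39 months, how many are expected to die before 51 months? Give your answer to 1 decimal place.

The relevant probability is 1 − 4198/12006 = 0.650341.
Expected number = 100 × 0.650341 = 65.0.

65.0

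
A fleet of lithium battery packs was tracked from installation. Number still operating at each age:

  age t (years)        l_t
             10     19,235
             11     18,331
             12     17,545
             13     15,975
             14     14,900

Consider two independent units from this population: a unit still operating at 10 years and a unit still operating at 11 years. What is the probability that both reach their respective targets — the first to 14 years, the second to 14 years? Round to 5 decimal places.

p₁ = l_14/l_10 = 14,900/19,235 = 0.774630; p₂ = l_14/l_11 = 14,900/18,331 = 0.812831.
P(both) = p₁ × p₂ = 0.774630 × 0.812831 = 0.629643.

0.62964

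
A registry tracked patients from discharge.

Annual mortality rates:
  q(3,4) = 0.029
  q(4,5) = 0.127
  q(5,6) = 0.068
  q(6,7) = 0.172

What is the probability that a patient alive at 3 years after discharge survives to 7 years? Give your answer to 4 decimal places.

0.6542

Chaining the interval survival probabilities: (1 − 0.029) × (1 − 0.127) × (1 − 0.068) × (1 − 0.172).
= 0.971 × 0.873 × 0.932 × 0.828 = 0.654154.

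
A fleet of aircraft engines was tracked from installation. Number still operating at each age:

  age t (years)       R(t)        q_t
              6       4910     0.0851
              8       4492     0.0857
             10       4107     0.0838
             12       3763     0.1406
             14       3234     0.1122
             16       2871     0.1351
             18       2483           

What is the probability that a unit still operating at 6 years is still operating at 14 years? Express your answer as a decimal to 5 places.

0.65866

The conditional survival probability is R(14)/R(6) = 3234/4910 = 0.658656.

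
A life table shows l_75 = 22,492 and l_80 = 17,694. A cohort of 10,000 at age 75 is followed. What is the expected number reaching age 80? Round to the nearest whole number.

The relevant probability is 17,694/22,492 = 0.786680.
Expected number = 10,000 × 0.786680 = 7867.

7867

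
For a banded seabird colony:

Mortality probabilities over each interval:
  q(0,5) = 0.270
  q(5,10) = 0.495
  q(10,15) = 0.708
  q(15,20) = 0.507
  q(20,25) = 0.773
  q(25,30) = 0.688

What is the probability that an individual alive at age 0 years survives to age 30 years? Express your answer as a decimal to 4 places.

Chaining the interval survival probabilities: (1 − 0.270) × (1 − 0.495) × (1 − 0.708) × (1 − 0.507) × (1 − 0.773) × (1 − 0.688).
= 0.730 × 0.505 × 0.292 × 0.493 × 0.227 × 0.312 = 0.003759.

0.0038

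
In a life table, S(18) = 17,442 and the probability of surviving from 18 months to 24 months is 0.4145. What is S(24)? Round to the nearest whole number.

7230

S(24) = S(18) × p = 17,442 × 0.4145 = 7230.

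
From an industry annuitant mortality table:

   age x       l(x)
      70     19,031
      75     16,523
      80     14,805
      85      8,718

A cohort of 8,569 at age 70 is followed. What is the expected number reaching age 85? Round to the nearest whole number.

The relevant probability is 8,718/19,031 = 0.458095.
Expected number = 8,569 × 0.458095 = 3925.

3925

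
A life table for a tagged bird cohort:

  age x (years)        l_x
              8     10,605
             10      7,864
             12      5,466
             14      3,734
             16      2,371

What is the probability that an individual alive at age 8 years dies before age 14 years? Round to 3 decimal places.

0.648

P(die before 14 | alive at 8) = 1 − l_14/l_8 = 1 − 3,734/10,605 = (6,871)/10,605 = 0.647902.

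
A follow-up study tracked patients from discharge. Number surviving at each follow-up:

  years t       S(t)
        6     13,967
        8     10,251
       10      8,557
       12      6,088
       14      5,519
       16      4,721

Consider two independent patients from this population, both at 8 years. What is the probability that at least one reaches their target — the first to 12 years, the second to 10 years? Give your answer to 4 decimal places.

0.9329

p₁ = S(12)/S(8) = 6,088/10,251 = 0.593893; p₂ = S(10)/S(8) = 8,557/10,251 = 0.834748.
P(at least one) = 1 − (1−p₁)(1−p₂) = 1 − 0.406107 × 0.165252 = 0.932890.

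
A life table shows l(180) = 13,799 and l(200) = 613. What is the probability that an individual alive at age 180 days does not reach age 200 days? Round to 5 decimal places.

P(die before 200 | alive at 180) = 1 − l(200)/l(180) = 1 − 613/13,799 = (13,186)/13,799 = 0.955576.

0.95558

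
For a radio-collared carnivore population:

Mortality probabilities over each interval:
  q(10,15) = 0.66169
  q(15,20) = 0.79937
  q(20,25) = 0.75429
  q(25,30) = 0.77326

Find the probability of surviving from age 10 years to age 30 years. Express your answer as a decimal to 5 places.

Chaining the interval survival probabilities: (1 − 0.66169) × (1 − 0.79937) × (1 − 0.75429) × (1 − 0.77326).
= 0.33831 × 0.20063 × 0.24571 × 0.22674 = 0.003781.

0.00378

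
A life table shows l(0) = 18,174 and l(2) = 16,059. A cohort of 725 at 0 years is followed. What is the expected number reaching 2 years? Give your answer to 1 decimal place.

The relevant probability is 16,059/18,174 = 0.883625.
Expected number = 725 × 0.883625 = 640.6.

640.6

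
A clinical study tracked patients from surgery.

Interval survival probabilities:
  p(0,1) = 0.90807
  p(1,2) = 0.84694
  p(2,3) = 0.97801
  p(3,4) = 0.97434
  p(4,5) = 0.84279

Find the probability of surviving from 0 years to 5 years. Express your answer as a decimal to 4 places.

0.6177

Survival from 0 to 5 is the product of surviving each interval: 0.90807 × 0.84694 × 0.97801 × 0.97434 × 0.84279.
= 0.617654.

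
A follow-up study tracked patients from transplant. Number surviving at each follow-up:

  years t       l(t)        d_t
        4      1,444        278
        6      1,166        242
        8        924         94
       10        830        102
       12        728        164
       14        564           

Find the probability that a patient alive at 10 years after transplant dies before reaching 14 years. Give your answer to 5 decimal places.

P(die before 14 | alive at 10) = 1 − l(14)/l(10) = 1 − 564/830 = (266)/830 = 0.320482.

0.32048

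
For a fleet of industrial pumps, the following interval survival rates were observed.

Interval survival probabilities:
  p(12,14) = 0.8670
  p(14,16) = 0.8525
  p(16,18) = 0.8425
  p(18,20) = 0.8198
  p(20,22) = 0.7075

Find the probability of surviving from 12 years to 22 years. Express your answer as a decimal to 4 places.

0.3612

P(survive 12→22) = 0.8670 × 0.8525 × 0.8425 × 0.8198 × 0.7075.
= 0.361175.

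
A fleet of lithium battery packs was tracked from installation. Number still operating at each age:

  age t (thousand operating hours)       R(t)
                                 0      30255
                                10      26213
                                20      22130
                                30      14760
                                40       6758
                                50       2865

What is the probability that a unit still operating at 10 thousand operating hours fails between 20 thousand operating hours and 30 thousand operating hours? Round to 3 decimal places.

This is the probability of reaching 20 but not 30, conditional on being operational at 10: (R(20) − R(30)) / R(10).
= (22130 − 14760) / 26213 = 7370 / 26213 = 0.281158.

0.281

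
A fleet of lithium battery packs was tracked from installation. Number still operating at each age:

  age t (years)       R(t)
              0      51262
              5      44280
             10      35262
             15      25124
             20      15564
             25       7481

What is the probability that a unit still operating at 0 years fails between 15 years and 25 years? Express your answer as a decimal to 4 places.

0.3442

This is the probability of reaching 15 but not 25, conditional on being operational at 0: (R(15) − R(25)) / R(0).
= (25124 − 7481) / 51262 = 17643 / 51262 = 0.344173.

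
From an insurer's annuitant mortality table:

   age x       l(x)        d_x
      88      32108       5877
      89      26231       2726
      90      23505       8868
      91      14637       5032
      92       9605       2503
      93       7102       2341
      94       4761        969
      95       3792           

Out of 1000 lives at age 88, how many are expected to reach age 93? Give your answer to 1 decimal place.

221.2

The relevant probability is 7102/32108 = 0.221191.
Expected number = 1000 × 0.221191 = 221.2.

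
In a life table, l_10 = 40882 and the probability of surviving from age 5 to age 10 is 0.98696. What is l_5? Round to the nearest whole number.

41422

l_5 = l_10 / p = 40882 / 0.98696 = 41422.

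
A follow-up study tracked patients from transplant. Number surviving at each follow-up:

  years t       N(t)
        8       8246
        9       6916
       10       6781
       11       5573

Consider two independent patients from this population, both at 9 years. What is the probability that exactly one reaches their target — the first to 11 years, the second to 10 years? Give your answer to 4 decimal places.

p₁ = N(11)/N(9) = 5573/6916 = 0.805813; p₂ = N(10)/N(9) = 6781/6916 = 0.980480.
P(exactly one) = p₁(1−p₂) + (1−p₁)p₂ = 0.015729 + 0.190396 = 0.206126.

0.2061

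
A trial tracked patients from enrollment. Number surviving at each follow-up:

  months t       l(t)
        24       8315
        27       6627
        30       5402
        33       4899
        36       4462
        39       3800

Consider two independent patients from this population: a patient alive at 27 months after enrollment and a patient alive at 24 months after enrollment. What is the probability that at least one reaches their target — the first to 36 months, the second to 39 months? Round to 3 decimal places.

0.823

p₁ = l(36)/l(27) = 4462/6627 = 0.673306; p₂ = l(39)/l(24) = 3800/8315 = 0.457005.
P(at least one) = 1 − (1−p₁)(1−p₂) = 1 − 0.326694 × 0.542995 = 0.822607.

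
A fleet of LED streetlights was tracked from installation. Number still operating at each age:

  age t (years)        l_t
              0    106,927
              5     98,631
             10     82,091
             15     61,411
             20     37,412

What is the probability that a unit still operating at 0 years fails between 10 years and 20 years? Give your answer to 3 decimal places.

This is the probability of reaching 10 but not 20, conditional on being operational at 0: (l_10 − l_20) / l_0.
= (82,091 − 37,412) / 106,927 = 44,679 / 106,927 = 0.417846.

0.418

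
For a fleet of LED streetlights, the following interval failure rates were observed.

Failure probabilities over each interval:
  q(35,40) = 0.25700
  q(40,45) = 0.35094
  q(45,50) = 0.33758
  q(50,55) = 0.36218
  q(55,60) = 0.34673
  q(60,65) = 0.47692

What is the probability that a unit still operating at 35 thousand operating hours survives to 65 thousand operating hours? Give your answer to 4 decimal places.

0.0696

Chaining the interval survival probabilities: (1 − 0.25700) × (1 − 0.35094) × (1 − 0.33758) × (1 − 0.36218) × (1 − 0.34673) × (1 − 0.47692).
= 0.74300 × 0.64906 × 0.66242 × 0.63782 × 0.65327 × 0.52308 = 0.069625.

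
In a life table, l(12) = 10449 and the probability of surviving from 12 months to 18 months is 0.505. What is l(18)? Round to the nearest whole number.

l(18) = l(12) × p = 10449 × 0.505 = 5277.

5277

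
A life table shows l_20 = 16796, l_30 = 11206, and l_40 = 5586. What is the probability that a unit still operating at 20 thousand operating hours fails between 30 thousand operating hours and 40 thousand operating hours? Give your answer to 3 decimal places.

0.335

This is the probability of reaching 30 but not 40, conditional on being operational at 20: (l_30 − l_40) / l_20.
= (11206 − 5586) / 16796 = 5620 / 16796 = 0.334603.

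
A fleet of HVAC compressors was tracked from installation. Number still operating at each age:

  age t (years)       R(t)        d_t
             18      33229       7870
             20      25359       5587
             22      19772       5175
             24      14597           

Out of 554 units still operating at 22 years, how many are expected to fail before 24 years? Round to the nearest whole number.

The relevant probability is 1 − 14597/19772 = 0.261734.
Expected number = 554 × 0.261734 = 145.

145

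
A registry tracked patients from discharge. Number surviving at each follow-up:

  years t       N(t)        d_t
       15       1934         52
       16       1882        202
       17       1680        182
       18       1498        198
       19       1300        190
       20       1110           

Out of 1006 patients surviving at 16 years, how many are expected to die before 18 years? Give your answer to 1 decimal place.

205.3

The relevant probability is 1 − 1498/1882 = 0.204038.
Expected number = 1006 × 0.204038 = 205.3.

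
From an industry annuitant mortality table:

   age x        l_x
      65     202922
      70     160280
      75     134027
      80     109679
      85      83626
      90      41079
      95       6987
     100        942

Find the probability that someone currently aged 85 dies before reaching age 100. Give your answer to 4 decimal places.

P(die before 100 | alive at 85) = 1 − l_100/l_85 = 1 − 942/83626 = (82684)/83626 = 0.988736.

0.9887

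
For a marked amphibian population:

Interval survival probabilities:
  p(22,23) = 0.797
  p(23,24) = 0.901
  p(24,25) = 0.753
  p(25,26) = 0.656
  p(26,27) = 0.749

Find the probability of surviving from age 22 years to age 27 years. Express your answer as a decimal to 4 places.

P(survive 22→27) = 0.797 × 0.901 × 0.753 × 0.656 × 0.749.
= 0.265683.

0.2657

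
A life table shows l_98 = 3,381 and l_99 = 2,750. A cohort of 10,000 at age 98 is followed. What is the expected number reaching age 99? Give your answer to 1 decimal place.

8133.7

The relevant probability is 2,750/3,381 = 0.813369.
Expected number = 10,000 × 0.813369 = 8133.7.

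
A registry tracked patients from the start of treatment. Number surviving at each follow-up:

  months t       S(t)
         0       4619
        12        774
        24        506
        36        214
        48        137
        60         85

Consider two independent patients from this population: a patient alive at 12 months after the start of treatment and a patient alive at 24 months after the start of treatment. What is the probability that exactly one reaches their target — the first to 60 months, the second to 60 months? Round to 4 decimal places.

0.2409

p₁ = S(60)/S(12) = 85/774 = 0.109819; p₂ = S(60)/S(24) = 85/506 = 0.167984.
P(exactly one) = p₁(1−p₂) + (1−p₁)p₂ = 0.091371 + 0.149536 = 0.240907.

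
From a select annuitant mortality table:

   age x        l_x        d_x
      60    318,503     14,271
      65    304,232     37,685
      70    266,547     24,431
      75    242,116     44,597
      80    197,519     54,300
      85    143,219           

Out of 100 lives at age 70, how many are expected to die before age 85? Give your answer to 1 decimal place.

The relevant probability is 1 − 143,219/266,547 = 0.462688.
Expected number = 100 × 0.462688 = 46.3.

46.3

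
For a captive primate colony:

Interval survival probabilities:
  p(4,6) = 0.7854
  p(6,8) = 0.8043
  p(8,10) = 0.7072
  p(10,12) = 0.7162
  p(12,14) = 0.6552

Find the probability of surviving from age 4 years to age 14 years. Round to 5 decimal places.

P(survive 4→14) = 0.7854 × 0.8043 × 0.7072 × 0.7162 × 0.6552.
= 0.209633.

0.20963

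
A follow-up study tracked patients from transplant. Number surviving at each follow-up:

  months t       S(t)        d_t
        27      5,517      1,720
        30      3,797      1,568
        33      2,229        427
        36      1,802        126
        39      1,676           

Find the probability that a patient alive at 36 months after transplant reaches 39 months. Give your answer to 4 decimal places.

0.9301

The conditional survival probability is S(39)/S(36) = 1,676/1,802 = 0.930078.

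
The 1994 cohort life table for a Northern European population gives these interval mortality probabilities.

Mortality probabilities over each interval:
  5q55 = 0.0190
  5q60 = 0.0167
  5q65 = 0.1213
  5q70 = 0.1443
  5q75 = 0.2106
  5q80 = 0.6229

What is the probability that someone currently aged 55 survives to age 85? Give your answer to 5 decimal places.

The overall survival probability is (1 − 0.0190) × (1 − 0.0167) × (1 − 0.1213) × (1 − 0.1443) × (1 − 0.2106) × (1 − 0.6229).
= 0.9810 × 0.9833 × 0.8787 × 0.8557 × 0.7894 × 0.3771 = 0.215909.

0.21591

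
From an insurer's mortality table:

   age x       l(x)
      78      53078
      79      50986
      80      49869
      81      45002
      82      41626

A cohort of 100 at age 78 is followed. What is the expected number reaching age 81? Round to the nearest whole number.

85

The relevant probability is 45002/53078 = 0.847847.
Expected number = 100 × 0.847847 = 85.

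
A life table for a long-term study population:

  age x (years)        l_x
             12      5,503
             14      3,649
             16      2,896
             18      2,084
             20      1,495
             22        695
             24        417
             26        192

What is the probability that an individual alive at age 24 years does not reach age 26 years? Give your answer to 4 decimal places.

P(die before 26 | alive at 24) = 1 − l_26/l_24 = 1 − 192/417 = (225)/417 = 0.539568.

0.5396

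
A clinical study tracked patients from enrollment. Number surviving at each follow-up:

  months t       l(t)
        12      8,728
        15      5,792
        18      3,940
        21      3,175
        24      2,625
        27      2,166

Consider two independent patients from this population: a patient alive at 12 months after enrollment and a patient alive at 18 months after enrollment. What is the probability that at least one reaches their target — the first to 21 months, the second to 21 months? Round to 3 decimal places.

p₁ = l(21)/l(12) = 3,175/8,728 = 0.363772; p₂ = l(21)/l(18) = 3,175/3,940 = 0.805838.
P(at least one) = 1 − (1−p₁)(1−p₂) = 1 − 0.636228 × 0.194162 = 0.876469.

0.876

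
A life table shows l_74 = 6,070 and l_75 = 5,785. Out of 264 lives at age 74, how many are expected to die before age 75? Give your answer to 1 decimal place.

12.4

The relevant probability is 1 − 5,785/6,070 = 0.046952.
Expected number = 264 × 0.046952 = 12.4.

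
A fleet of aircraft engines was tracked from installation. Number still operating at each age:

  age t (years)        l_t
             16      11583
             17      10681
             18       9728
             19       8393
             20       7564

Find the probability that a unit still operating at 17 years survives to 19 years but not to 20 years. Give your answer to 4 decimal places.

This is the probability of reaching 19 but not 20, conditional on being operational at 17: (l_19 − l_20) / l_17.
= (8393 − 7564) / 10681 = 829 / 10681 = 0.077614.

0.0776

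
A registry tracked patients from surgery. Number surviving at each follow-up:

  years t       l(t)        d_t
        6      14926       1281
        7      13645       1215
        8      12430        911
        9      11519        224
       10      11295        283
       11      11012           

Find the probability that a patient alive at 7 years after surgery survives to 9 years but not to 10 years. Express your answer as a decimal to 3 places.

This is the probability of reaching 9 but not 10, conditional on being alive at 7: (l(9) − l(10)) / l(7).
= (11519 − 11295) / 13645 = 224 / 13645 = 0.016416.

0.016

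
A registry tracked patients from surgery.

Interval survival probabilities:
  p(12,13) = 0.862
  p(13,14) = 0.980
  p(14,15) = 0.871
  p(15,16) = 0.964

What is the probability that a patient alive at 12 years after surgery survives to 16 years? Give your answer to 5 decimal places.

Survival from 12 to 16 is the product of surviving each interval: 0.862 × 0.980 × 0.871 × 0.964.
= 0.709298.

0.70930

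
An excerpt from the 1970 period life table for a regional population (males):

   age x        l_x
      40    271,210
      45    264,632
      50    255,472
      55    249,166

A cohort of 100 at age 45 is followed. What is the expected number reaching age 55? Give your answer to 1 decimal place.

94.2

The relevant probability is 249,166/264,632 = 0.941557.
Expected number = 100 × 0.941557 = 94.2.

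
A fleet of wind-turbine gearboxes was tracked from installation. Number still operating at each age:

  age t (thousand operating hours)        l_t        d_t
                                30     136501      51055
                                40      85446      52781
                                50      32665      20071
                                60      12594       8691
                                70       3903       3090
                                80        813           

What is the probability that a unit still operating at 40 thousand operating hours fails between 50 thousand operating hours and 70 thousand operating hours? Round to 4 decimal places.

This is the probability of reaching 50 but not 70, conditional on being operational at 40: (l_50 − l_70) / l_40.
= (32665 − 3903) / 85446 = 28762 / 85446 = 0.336610.

0.3366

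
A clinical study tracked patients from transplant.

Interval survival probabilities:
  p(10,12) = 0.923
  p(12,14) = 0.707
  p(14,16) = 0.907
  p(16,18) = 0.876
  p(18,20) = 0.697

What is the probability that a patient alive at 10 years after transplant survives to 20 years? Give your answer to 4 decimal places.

0.3614

Chaining the interval survival probabilities: 0.923 × 0.707 × 0.907 × 0.876 × 0.697.
= 0.361381.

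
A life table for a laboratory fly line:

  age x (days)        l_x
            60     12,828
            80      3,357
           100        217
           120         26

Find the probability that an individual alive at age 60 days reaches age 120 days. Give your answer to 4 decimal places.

The conditional survival probability is l_120/l_60 = 26/12,828 = 0.002027.

0.0020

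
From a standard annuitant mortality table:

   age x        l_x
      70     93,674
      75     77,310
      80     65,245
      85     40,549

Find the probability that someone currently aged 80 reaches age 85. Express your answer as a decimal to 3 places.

We want 5p80 = l_85/l_80.
The conditional survival probability is l_85/l_80 = 40,549/65,245 = 0.621488.

0.621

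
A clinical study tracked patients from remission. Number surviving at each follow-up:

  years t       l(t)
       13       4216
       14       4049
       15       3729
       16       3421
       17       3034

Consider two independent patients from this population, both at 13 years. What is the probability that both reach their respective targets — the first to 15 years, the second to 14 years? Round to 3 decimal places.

0.849

p₁ = l(15)/l(13) = 3729/4216 = 0.884488; p₂ = l(14)/l(13) = 4049/4216 = 0.960389.
P(both) = p₁ × p₂ = 0.884488 × 0.960389 = 0.849453.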